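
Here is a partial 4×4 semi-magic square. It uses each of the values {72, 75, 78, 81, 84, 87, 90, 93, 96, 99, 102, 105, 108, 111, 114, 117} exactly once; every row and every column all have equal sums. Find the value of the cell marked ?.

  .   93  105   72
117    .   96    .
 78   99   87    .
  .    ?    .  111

102

The 16 entries sum to 1512, so each line sums to 1512/4 = 378.
The remaining cell in row 1 is (1,1) = 378 − 270 = 108.
Row 3: 78 + 99 + 87 + ? = 378, so (3,4) = 114.
The remaining cell in column 1 is (4,1) = 378 − 303 = 75.
Column 3 must total 378; the given cells sum to 288, so (4,3) = 90.
Using column 4: 72 + 114 + 111 + ? → (2,4) = 378 − 297 = 81.
Using row 2: 117 + 96 + 81 + ? → (2,2) = 378 − 294 = 84.
The remaining cell in row 4 is (4,2) = 378 − 276 = 102.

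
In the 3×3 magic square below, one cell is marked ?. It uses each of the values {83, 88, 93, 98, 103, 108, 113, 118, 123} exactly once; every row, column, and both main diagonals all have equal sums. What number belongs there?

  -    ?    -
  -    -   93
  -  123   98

The 9 entries sum to 927, so each line sums to 927/3 = 309.
Using row 3: 123 + 98 + ? → (3,1) = 309 − 221 = 88.
The remaining cell in column 3 is (1,3) = 309 − 191 = 118.
Anti-diagonal needs 309; the known cells sum to 206, so (2,2) = 103.
Row 2: 103 + 93 + ? = 309, so (2,1) = 113.
The remaining cell in column 1 is (1,1) = 309 − 201 = 108.
Using column 2: 103 + 123 + ? → (1,2) = 309 − 226 = 83.

83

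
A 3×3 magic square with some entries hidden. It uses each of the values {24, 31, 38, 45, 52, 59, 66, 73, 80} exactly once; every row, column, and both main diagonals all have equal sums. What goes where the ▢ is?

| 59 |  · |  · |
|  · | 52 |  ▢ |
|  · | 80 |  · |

The 9 entries sum to 468, so each line sums to 468/3 = 156.
Using column 2: 52 + 80 + ? → (1,2) = 156 − 132 = 24.
Main diagonal: 59 + 52 + ? = 156, so (3,3) = 45.
Row 1: 59 + 24 + ? = 156, so (1,3) = 73.
Using row 3: 80 + 45 + ? → (3,1) = 156 − 125 = 31.
Using column 1: 59 + 31 + ? → (2,1) = 156 − 90 = 66.
The remaining cell in column 3 is (2,3) = 156 − 118 = 38.

38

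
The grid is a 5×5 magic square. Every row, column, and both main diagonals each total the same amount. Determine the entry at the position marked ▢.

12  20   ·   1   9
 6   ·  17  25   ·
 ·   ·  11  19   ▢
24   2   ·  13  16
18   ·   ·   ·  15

Anti-diagonal is complete and sums to 65; that is the magic constant.
Row 1 needs 65; the known cells sum to 42, so (1,3) = 23.
Using row 4: 24 + 2 + 13 + 16 + ? → (4,3) = 65 − 55 = 10.
The remaining cell in column 1 is (3,1) = 65 − 60 = 5.
Column 3 needs 65; the known cells sum to 61, so (5,3) = 4.
Column 4 needs 65; the known cells sum to 58, so (5,4) = 7.
Main diagonal: 12 + 11 + 13 + 15 + ? = 65, so (2,2) = 14.
Using row 2: 6 + 14 + 17 + 25 + ? → (2,5) = 65 − 62 = 3.
Row 5 must total 65; the given cells sum to 44, so (5,2) = 21.
Column 2 needs 65; the known cells sum to 57, so (3,2) = 8.
Column 5: 9 + 3 + 16 + 15 + ? = 65, so (3,5) = 22.

22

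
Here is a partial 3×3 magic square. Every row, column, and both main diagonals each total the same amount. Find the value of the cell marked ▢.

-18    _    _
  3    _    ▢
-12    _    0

-21

Column 1 is complete and sums to -27; that is the magic constant.
Row 3 needs -27; the known cells sum to -12, so (3,2) = -15.
From main diagonal, -27 − (-18 + 0) gives (2,2) = -9.
Anti-diagonal: -9 + (-12) + ? = -27, so (1,3) = -6.
Row 1 must total -27; the given cells sum to -24, so (1,2) = -3.
The remaining cell in row 2 is (2,3) = -27 − (-6) = -21.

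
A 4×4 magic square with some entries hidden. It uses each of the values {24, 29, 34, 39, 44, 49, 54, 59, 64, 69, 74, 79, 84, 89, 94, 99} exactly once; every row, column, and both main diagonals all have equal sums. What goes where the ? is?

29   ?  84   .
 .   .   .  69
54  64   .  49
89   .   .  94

99

The 16 entries sum to 984, so each line sums to 984/4 = 246.
Row 3: 54 + 64 + 49 + ? = 246, so (3,3) = 79.
Column 1 needs 246; the known cells sum to 172, so (2,1) = 74.
Column 4: 69 + 49 + 94 + ? = 246, so (1,4) = 34.
Main diagonal: 29 + 79 + 94 + ? = 246, so (2,2) = 44.
Anti-diagonal: 34 + 64 + 89 + ? = 246, so (2,3) = 59.
Row 1 needs 246; the known cells sum to 147, so (1,2) = 99.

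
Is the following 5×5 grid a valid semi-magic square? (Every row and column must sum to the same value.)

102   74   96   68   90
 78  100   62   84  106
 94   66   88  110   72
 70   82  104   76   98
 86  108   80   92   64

Row 1: 102 + 74 + 96 + 68 + 90 = 430.
Row 2: 78 + 100 + 62 + 84 + 106 = 430.
Row 3: 94 + 66 + 88 + 110 + 72 = 430.
Row 4: 70 + 82 + 104 + 76 + 98 = 430.
Row 5: 86 + 108 + 80 + 92 + 64 = 430.
Column 1: 102 + 78 + 94 + 70 + 86 = 430.
Column 2: 74 + 100 + 66 + 82 + 108 = 430.
Column 3: 96 + 62 + 88 + 104 + 80 = 430.
Column 4: 68 + 84 + 110 + 76 + 92 = 430.
Column 5: 90 + 106 + 72 + 98 + 64 = 430.
All lines sum to 430.

Yes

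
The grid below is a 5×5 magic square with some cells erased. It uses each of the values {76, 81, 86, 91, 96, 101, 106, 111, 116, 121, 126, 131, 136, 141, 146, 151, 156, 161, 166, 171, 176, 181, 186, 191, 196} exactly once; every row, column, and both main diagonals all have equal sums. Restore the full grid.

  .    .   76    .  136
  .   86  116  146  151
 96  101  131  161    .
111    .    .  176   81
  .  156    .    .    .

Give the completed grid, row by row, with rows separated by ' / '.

166 196 76 106 136 / 181 86 116 146 151 / 96 101 131 161 191 / 111 141 171 176 81 / 126 156 186 91 121

The 25 entries sum to 3400, so each line sums to 3400/5 = 680.
Using row 2: 86 + 116 + 146 + 151 + ? → (2,1) = 680 − 499 = 181.
From row 3, 680 − (96 + 101 + 131 + 161) gives (3,5) = 191.
The remaining cell in column 5 is (5,5) = 680 − 559 = 121.
The remaining cell in main diagonal is (1,1) = 680 − 514 = 166.
Using column 1: 166 + 181 + 96 + 111 + ? → (5,1) = 680 − 554 = 126.
Anti-diagonal must total 680; the given cells sum to 539, so (4,2) = 141.
Row 4: 111 + 141 + 176 + 81 + ? = 680, so (4,3) = 171.
Column 2 needs 680; the known cells sum to 484, so (1,2) = 196.
From column 3, 680 − (76 + 116 + 131 + 171) gives (5,3) = 186.
From row 1, 680 − (166 + 196 + 76 + 136) gives (1,4) = 106.
The remaining cell in row 5 is (5,4) = 680 − 589 = 91.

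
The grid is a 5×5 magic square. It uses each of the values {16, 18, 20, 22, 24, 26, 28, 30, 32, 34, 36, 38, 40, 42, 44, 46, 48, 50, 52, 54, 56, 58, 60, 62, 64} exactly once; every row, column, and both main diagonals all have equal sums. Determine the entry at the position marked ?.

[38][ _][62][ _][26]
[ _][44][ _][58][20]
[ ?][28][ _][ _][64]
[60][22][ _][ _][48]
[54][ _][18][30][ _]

The 25 entries sum to 1000, so each line sums to 1000/5 = 200.
Column 5 must total 200; the given cells sum to 158, so (5,5) = 42.
Anti-diagonal must total 200; the given cells sum to 160, so (3,3) = 40.
Using row 5: 54 + 18 + 30 + 42 + ? → (5,2) = 200 − 144 = 56.
From column 2, 200 − (44 + 28 + 22 + 56) gives (1,2) = 50.
The remaining cell in main diagonal is (4,4) = 200 − 164 = 36.
The remaining cell in row 1 is (1,4) = 200 − 176 = 24.
Row 4 needs 200; the known cells sum to 166, so (4,3) = 34.
Using column 3: 62 + 40 + 34 + 18 + ? → (2,3) = 200 − 154 = 46.
The remaining cell in column 4 is (3,4) = 200 − 148 = 52.
The remaining cell in row 2 is (2,1) = 200 − 168 = 32.
From row 3, 200 − (28 + 40 + 52 + 64) gives (3,1) = 16.

16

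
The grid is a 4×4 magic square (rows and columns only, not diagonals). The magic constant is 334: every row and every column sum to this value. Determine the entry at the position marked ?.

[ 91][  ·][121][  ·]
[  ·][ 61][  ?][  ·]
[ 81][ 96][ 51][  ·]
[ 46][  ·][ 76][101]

86

Row 3: 81 + 96 + 51 + ? = 334, so (3,4) = 106.
Using row 4: 46 + 76 + 101 + ? → (4,2) = 334 − 223 = 111.
The remaining cell in column 1 is (2,1) = 334 − 218 = 116.
Column 2: 61 + 96 + 111 + ? = 334, so (1,2) = 66.
From column 3, 334 − (121 + 51 + 76) gives (2,3) = 86.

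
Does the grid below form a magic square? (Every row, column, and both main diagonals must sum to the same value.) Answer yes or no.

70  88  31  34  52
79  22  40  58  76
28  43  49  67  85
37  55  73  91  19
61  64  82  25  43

No — row 3 sums to 272 but row 4 sums to 275.

Row 1: 70 + 88 + 31 + 34 + 52 = 275.
Row 2: 79 + 22 + 40 + 58 + 76 = 275.
Row 3: 28 + 43 + 49 + 67 + 85 = 272.
Row 4: 37 + 55 + 73 + 91 + 19 = 275.
Row 5: 61 + 64 + 82 + 25 + 43 = 275.
Column 1: 70 + 79 + 28 + 37 + 61 = 275.
Column 2: 88 + 22 + 43 + 55 + 64 = 272.
Column 3: 31 + 40 + 49 + 73 + 82 = 275.
Column 4: 34 + 58 + 67 + 91 + 25 = 275.
Column 5: 52 + 76 + 85 + 19 + 43 = 275.
Main diagonal: 70 + 22 + 49 + 91 + 43 = 275.
Anti-diagonal: 52 + 58 + 49 + 55 + 61 = 275.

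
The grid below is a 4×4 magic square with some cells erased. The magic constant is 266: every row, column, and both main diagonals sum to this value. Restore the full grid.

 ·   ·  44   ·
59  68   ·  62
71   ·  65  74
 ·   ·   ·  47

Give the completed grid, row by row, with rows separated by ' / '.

Row 2 must total 266; the given cells sum to 189, so (2,3) = 77.
Row 3: 71 + 65 + 74 + ? = 266, so (3,2) = 56.
From column 3, 266 − (44 + 77 + 65) gives (4,3) = 80.
Column 4: 62 + 74 + 47 + ? = 266, so (1,4) = 83.
Main diagonal needs 266; the known cells sum to 180, so (1,1) = 86.
The remaining cell in anti-diagonal is (4,1) = 266 − 216 = 50.
Using row 1: 86 + 44 + 83 + ? → (1,2) = 266 − 213 = 53.
Row 4 needs 266; the known cells sum to 177, so (4,2) = 89.

86 53 44 83 / 59 68 77 62 / 71 56 65 74 / 50 89 80 47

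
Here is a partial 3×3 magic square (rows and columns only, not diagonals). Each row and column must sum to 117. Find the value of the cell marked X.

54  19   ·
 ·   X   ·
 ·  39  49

The remaining cell in row 1 is (1,3) = 117 − 73 = 44.
Row 3: 39 + 49 + ? = 117, so (3,1) = 29.
From column 1, 117 − (54 + 29) gives (2,1) = 34.
From column 2, 117 − (19 + 39) gives (2,2) = 59.

59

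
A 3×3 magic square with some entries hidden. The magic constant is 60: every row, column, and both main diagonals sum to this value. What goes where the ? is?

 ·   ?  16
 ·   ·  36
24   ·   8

12

Row 3 needs 60; the known cells sum to 32, so (3,2) = 28.
Anti-diagonal needs 60; the known cells sum to 40, so (2,2) = 20.
Row 2 must total 60; the given cells sum to 56, so (2,1) = 4.
Column 1 needs 60; the known cells sum to 28, so (1,1) = 32.
Using column 2: 20 + 28 + ? → (1,2) = 60 − 48 = 12.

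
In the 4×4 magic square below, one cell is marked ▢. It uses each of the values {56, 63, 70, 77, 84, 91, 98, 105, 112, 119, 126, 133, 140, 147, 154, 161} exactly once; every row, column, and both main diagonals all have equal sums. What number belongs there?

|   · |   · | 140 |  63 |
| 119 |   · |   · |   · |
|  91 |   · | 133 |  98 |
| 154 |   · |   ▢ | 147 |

56

The 16 entries sum to 1736, so each line sums to 1736/4 = 434.
Row 3 must total 434; the given cells sum to 322, so (3,2) = 112.
Column 1 must total 434; the given cells sum to 364, so (1,1) = 70.
Column 4: 63 + 98 + 147 + ? = 434, so (2,4) = 126.
Using main diagonal: 70 + 133 + 147 + ? → (2,2) = 434 − 350 = 84.
Anti-diagonal must total 434; the given cells sum to 329, so (2,3) = 105.
Row 1 needs 434; the known cells sum to 273, so (1,2) = 161.
The remaining cell in column 2 is (4,2) = 434 − 357 = 77.
Using column 3: 140 + 105 + 133 + ? → (4,3) = 434 − 378 = 56.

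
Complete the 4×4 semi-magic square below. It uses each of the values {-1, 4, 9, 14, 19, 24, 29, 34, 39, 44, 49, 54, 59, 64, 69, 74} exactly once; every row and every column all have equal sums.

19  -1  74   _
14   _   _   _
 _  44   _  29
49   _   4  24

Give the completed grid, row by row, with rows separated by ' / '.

The 16 entries sum to 584, so each line sums to 584/4 = 146.
Using row 1: 19 + (-1) + 74 + ? → (1,4) = 146 − 92 = 54.
Row 4 must total 146; the given cells sum to 77, so (4,2) = 69.
Column 1 must total 146; the given cells sum to 82, so (3,1) = 64.
Column 2 needs 146; the known cells sum to 112, so (2,2) = 34.
From column 4, 146 − (54 + 29 + 24) gives (2,4) = 39.
The remaining cell in row 2 is (2,3) = 146 − 87 = 59.
Row 3 needs 146; the known cells sum to 137, so (3,3) = 9.

19 -1 74 54 / 14 34 59 39 / 64 44 9 29 / 49 69 4 24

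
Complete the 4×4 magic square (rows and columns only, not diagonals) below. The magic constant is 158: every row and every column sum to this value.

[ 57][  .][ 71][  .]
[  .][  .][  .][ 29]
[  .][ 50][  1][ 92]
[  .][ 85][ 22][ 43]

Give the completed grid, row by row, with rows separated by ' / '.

Row 3 needs 158; the known cells sum to 143, so (3,1) = 15.
Row 4 needs 158; the known cells sum to 150, so (4,1) = 8.
Column 1 needs 158; the known cells sum to 80, so (2,1) = 78.
Column 3: 71 + 1 + 22 + ? = 158, so (2,3) = 64.
Column 4: 29 + 92 + 43 + ? = 158, so (1,4) = -6.
The remaining cell in row 1 is (1,2) = 158 − 122 = 36.
The remaining cell in row 2 is (2,2) = 158 − 171 = -13.

57 36 71 -6 / 78 -13 64 29 / 15 50 1 92 / 8 85 22 43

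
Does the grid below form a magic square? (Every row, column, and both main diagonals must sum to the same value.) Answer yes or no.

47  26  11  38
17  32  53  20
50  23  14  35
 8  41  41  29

Row 1: 47 + 26 + 11 + 38 = 122.
Row 2: 17 + 32 + 53 + 20 = 122.
Row 3: 50 + 23 + 14 + 35 = 122.
Row 4: 8 + 41 + 41 + 29 = 119.
Column 1: 47 + 17 + 50 + 8 = 122.
Column 2: 26 + 32 + 23 + 41 = 122.
Column 3: 11 + 53 + 14 + 41 = 119.
Column 4: 38 + 20 + 35 + 29 = 122.
Main diagonal: 47 + 32 + 14 + 29 = 122.
Anti-diagonal: 38 + 53 + 23 + 8 = 122.

No — anti-diagonal sums to 122 but column 3 sums to 119.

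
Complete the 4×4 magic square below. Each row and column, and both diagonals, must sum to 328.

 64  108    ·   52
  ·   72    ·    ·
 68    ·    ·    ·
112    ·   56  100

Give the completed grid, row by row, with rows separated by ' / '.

Row 1 must total 328; the given cells sum to 224, so (1,3) = 104.
Row 4 needs 328; the known cells sum to 268, so (4,2) = 60.
Column 1 needs 328; the known cells sum to 244, so (2,1) = 84.
Using column 2: 108 + 72 + 60 + ? → (3,2) = 328 − 240 = 88.
The remaining cell in main diagonal is (3,3) = 328 − 236 = 92.
Anti-diagonal must total 328; the given cells sum to 252, so (2,3) = 76.
Row 2 must total 328; the given cells sum to 232, so (2,4) = 96.
The remaining cell in row 3 is (3,4) = 328 − 248 = 80.

64 108 104 52 / 84 72 76 96 / 68 88 92 80 / 112 60 56 100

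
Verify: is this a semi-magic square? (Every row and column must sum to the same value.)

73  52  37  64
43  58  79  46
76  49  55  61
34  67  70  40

Row 1: 73 + 52 + 37 + 64 = 226.
Row 2: 43 + 58 + 79 + 46 = 226.
Row 3: 76 + 49 + 55 + 61 = 241.
Row 4: 34 + 67 + 70 + 40 = 211.
Column 1: 73 + 43 + 76 + 34 = 226.
Column 2: 52 + 58 + 49 + 67 = 226.
Column 3: 37 + 79 + 55 + 70 = 241.
Column 4: 64 + 46 + 61 + 40 = 211.

No — row 4 sums to 211 but column 2 sums to 226.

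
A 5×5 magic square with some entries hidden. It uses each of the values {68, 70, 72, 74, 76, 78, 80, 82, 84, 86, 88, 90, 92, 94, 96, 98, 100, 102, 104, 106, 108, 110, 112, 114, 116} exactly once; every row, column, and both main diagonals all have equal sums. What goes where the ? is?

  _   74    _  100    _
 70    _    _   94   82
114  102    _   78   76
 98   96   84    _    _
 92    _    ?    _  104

68

The 25 entries sum to 2300, so each line sums to 2300/5 = 460.
Row 3 needs 460; the known cells sum to 370, so (3,3) = 90.
Column 1 needs 460; the known cells sum to 374, so (1,1) = 86.
From anti-diagonal, 460 − (94 + 90 + 96 + 92) gives (1,5) = 88.
The remaining cell in row 1 is (1,3) = 460 − 348 = 112.
Column 5: 88 + 82 + 76 + 104 + ? = 460, so (4,5) = 110.
From row 4, 460 − (98 + 96 + 84 + 110) gives (4,4) = 72.
The remaining cell in column 4 is (5,4) = 460 − 344 = 116.
Using main diagonal: 86 + 90 + 72 + 104 + ? → (2,2) = 460 − 352 = 108.
From row 2, 460 − (70 + 108 + 94 + 82) gives (2,3) = 106.
Column 2: 74 + 108 + 102 + 96 + ? = 460, so (5,2) = 80.
Column 3 needs 460; the known cells sum to 392, so (5,3) = 68.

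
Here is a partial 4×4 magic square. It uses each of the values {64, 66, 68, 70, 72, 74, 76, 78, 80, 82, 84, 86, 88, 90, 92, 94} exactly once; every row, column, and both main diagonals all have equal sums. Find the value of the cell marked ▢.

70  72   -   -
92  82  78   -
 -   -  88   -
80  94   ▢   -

The 16 entries sum to 1264, so each line sums to 1264/4 = 316.
Row 2 needs 316; the known cells sum to 252, so (2,4) = 64.
Column 1: 70 + 92 + 80 + ? = 316, so (3,1) = 74.
Using column 2: 72 + 82 + 94 + ? → (3,2) = 316 − 248 = 68.
Using main diagonal: 70 + 82 + 88 + ? → (4,4) = 316 − 240 = 76.
From anti-diagonal, 316 − (78 + 68 + 80) gives (1,4) = 90.
Row 1: 70 + 72 + 90 + ? = 316, so (1,3) = 84.
Row 3: 74 + 68 + 88 + ? = 316, so (3,4) = 86.
Row 4: 80 + 94 + 76 + ? = 316, so (4,3) = 66.

66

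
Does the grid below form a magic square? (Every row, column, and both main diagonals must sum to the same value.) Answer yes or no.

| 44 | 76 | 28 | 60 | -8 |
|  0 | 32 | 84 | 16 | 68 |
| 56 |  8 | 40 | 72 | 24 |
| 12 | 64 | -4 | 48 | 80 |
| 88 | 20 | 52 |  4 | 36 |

Yes

Row 1: 44 + 76 + 28 + 60 + (-8) = 200.
Row 2: 0 + 32 + 84 + 16 + 68 = 200.
Row 3: 56 + 8 + 40 + 72 + 24 = 200.
Row 4: 12 + 64 + (-4) + 48 + 80 = 200.
Row 5: 88 + 20 + 52 + 4 + 36 = 200.
Column 1: 44 + 0 + 56 + 12 + 88 = 200.
Column 2: 76 + 32 + 8 + 64 + 20 = 200.
Column 3: 28 + 84 + 40 + (-4) + 52 = 200.
Column 4: 60 + 16 + 72 + 48 + 4 = 200.
Column 5: -8 + 68 + 24 + 80 + 36 = 200.
Main diagonal: 44 + 32 + 40 + 48 + 36 = 200.
Anti-diagonal: -8 + 16 + 40 + 64 + 88 = 200.
All lines sum to 200.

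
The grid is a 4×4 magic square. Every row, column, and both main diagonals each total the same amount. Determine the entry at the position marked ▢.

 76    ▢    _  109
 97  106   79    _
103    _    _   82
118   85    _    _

115

Column 1 is complete and sums to 394; that is the magic constant.
The remaining cell in row 2 is (2,4) = 394 − 282 = 112.
From column 4, 394 − (109 + 112 + 82) gives (4,4) = 91.
The remaining cell in main diagonal is (3,3) = 394 − 273 = 121.
Anti-diagonal must total 394; the given cells sum to 306, so (3,2) = 88.
From row 4, 394 − (118 + 85 + 91) gives (4,3) = 100.
Column 2: 106 + 88 + 85 + ? = 394, so (1,2) = 115.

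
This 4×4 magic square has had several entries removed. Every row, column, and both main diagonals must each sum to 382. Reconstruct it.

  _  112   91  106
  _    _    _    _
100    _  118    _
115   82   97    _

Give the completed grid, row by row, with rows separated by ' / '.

Row 1: 112 + 91 + 106 + ? = 382, so (1,1) = 73.
Row 4 needs 382; the known cells sum to 294, so (4,4) = 88.
Column 1 must total 382; the given cells sum to 288, so (2,1) = 94.
Column 3: 91 + 118 + 97 + ? = 382, so (2,3) = 76.
Main diagonal must total 382; the given cells sum to 279, so (2,2) = 103.
Anti-diagonal needs 382; the known cells sum to 297, so (3,2) = 85.
From row 2, 382 − (94 + 103 + 76) gives (2,4) = 109.
From row 3, 382 − (100 + 85 + 118) gives (3,4) = 79.

73 112 91 106 / 94 103 76 109 / 100 85 118 79 / 115 82 97 88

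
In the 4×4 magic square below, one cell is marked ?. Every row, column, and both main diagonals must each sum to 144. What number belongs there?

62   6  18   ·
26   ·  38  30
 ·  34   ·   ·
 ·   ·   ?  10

66

Row 1: 62 + 6 + 18 + ? = 144, so (1,4) = 58.
Row 2 needs 144; the known cells sum to 94, so (2,2) = 50.
From column 2, 144 − (6 + 50 + 34) gives (4,2) = 54.
Using column 4: 58 + 30 + 10 + ? → (3,4) = 144 − 98 = 46.
Main diagonal must total 144; the given cells sum to 122, so (3,3) = 22.
Anti-diagonal needs 144; the known cells sum to 130, so (4,1) = 14.
Row 3 needs 144; the known cells sum to 102, so (3,1) = 42.
Row 4 needs 144; the known cells sum to 78, so (4,3) = 66.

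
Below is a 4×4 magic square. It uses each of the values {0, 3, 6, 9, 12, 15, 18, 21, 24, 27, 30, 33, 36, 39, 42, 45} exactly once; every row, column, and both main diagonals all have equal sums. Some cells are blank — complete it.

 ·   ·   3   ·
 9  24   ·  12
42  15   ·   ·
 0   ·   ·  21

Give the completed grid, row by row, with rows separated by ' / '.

39 18 3 30 / 9 24 45 12 / 42 15 6 27 / 0 33 36 21

The 16 entries sum to 360, so each line sums to 360/4 = 90.
From row 2, 90 − (9 + 24 + 12) gives (2,3) = 45.
The remaining cell in column 1 is (1,1) = 90 − 51 = 39.
The remaining cell in main diagonal is (3,3) = 90 − 84 = 6.
Anti-diagonal: 45 + 15 + 0 + ? = 90, so (1,4) = 30.
From row 1, 90 − (39 + 3 + 30) gives (1,2) = 18.
From row 3, 90 − (42 + 15 + 6) gives (3,4) = 27.
The remaining cell in column 2 is (4,2) = 90 − 57 = 33.
Column 3 must total 90; the given cells sum to 54, so (4,3) = 36.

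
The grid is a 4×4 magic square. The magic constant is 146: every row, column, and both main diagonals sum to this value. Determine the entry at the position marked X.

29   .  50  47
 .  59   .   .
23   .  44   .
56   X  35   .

Using row 1: 29 + 50 + 47 + ? → (1,2) = 146 − 126 = 20.
From column 1, 146 − (29 + 23 + 56) gives (2,1) = 38.
Using column 3: 50 + 44 + 35 + ? → (2,3) = 146 − 129 = 17.
From main diagonal, 146 − (29 + 59 + 44) gives (4,4) = 14.
From anti-diagonal, 146 − (47 + 17 + 56) gives (3,2) = 26.
Row 2 needs 146; the known cells sum to 114, so (2,4) = 32.
From row 3, 146 − (23 + 26 + 44) gives (3,4) = 53.
From row 4, 146 − (56 + 35 + 14) gives (4,2) = 41.

41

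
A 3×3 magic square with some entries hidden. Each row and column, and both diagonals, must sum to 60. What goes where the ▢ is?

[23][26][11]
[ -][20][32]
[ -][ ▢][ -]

14

From row 2, 60 − (20 + 32) gives (2,1) = 8.
Column 1: 23 + 8 + ? = 60, so (3,1) = 29.
Column 2: 26 + 20 + ? = 60, so (3,2) = 14.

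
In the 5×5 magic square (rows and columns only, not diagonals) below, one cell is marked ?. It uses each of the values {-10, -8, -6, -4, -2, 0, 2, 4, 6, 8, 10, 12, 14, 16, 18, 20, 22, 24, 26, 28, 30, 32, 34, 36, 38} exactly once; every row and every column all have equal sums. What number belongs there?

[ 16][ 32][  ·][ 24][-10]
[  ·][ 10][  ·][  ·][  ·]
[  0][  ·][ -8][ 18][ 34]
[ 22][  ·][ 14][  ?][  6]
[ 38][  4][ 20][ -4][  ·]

The 25 entries sum to 350, so each line sums to 350/5 = 70.
The remaining cell in row 1 is (1,3) = 70 − 62 = 8.
Row 3: 0 + (-8) + 18 + 34 + ? = 70, so (3,2) = 26.
Using row 5: 38 + 4 + 20 + (-4) + ? → (5,5) = 70 − 58 = 12.
The remaining cell in column 1 is (2,1) = 70 − 76 = -6.
Using column 2: 32 + 10 + 26 + 4 + ? → (4,2) = 70 − 72 = -2.
Column 3 must total 70; the given cells sum to 34, so (2,3) = 36.
The remaining cell in column 5 is (2,5) = 70 − 42 = 28.
Using row 2: -6 + 10 + 36 + 28 + ? → (2,4) = 70 − 68 = 2.
Row 4 needs 70; the known cells sum to 40, so (4,4) = 30.

30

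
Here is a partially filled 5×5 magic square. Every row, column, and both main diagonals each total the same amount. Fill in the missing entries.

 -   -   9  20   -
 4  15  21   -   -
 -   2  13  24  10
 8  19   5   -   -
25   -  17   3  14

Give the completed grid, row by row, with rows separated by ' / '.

12 23 9 20 1 / 4 15 21 7 18 / 16 2 13 24 10 / 8 19 5 11 22 / 25 6 17 3 14

Column 3 is already complete: 9 + 21 + 13 + 5 + 17 = 65, so that is the magic constant.
Row 3 must total 65; the given cells sum to 49, so (3,1) = 16.
The remaining cell in row 5 is (5,2) = 65 − 59 = 6.
Column 1: 4 + 16 + 8 + 25 + ? = 65, so (1,1) = 12.
Using column 2: 15 + 2 + 19 + 6 + ? → (1,2) = 65 − 42 = 23.
Using main diagonal: 12 + 15 + 13 + 14 + ? → (4,4) = 65 − 54 = 11.
Row 1: 12 + 23 + 9 + 20 + ? = 65, so (1,5) = 1.
From row 4, 65 − (8 + 19 + 5 + 11) gives (4,5) = 22.
Column 4: 20 + 24 + 11 + 3 + ? = 65, so (2,4) = 7.
Using column 5: 1 + 10 + 22 + 14 + ? → (2,5) = 65 − 47 = 18.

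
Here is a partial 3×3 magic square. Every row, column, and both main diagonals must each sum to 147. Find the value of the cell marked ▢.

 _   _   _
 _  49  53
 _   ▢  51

From row 2, 147 − (49 + 53) gives (2,1) = 45.
Column 3: 53 + 51 + ? = 147, so (1,3) = 43.
Main diagonal needs 147; the known cells sum to 100, so (1,1) = 47.
Anti-diagonal: 43 + 49 + ? = 147, so (3,1) = 55.
The remaining cell in row 1 is (1,2) = 147 − 90 = 57.
Row 3 needs 147; the known cells sum to 106, so (3,2) = 41.

41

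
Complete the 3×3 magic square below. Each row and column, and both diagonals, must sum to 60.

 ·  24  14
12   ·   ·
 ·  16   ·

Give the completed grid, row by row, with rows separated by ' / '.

22 24 14 / 12 20 28 / 26 16 18

Using row 1: 24 + 14 + ? → (1,1) = 60 − 38 = 22.
Column 1 must total 60; the given cells sum to 34, so (3,1) = 26.
Using column 2: 24 + 16 + ? → (2,2) = 60 − 40 = 20.
The remaining cell in main diagonal is (3,3) = 60 − 42 = 18.
From row 2, 60 − (12 + 20) gives (2,3) = 28.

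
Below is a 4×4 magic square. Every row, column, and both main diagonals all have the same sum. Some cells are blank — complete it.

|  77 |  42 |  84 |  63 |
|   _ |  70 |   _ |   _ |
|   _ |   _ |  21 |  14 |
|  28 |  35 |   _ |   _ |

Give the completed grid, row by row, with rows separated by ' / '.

Row 1 is already complete: 77 + 42 + 84 + 63 = 266, so that is the magic constant.
The remaining cell in column 2 is (3,2) = 266 − 147 = 119.
From main diagonal, 266 − (77 + 70 + 21) gives (4,4) = 98.
The remaining cell in anti-diagonal is (2,3) = 266 − 210 = 56.
Row 3 must total 266; the given cells sum to 154, so (3,1) = 112.
Using row 4: 28 + 35 + 98 + ? → (4,3) = 266 − 161 = 105.
Column 1 needs 266; the known cells sum to 217, so (2,1) = 49.
Column 4 must total 266; the given cells sum to 175, so (2,4) = 91.

77 42 84 63 / 49 70 56 91 / 112 119 21 14 / 28 35 105 98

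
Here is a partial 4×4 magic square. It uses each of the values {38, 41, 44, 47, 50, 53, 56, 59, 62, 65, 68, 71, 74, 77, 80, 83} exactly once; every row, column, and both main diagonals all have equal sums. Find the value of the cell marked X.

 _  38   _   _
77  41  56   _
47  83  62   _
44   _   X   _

The 16 entries sum to 968, so each line sums to 968/4 = 242.
Using row 2: 77 + 41 + 56 + ? → (2,4) = 242 − 174 = 68.
The remaining cell in row 3 is (3,4) = 242 − 192 = 50.
From column 1, 242 − (77 + 47 + 44) gives (1,1) = 74.
Using column 2: 38 + 41 + 83 + ? → (4,2) = 242 − 162 = 80.
Main diagonal needs 242; the known cells sum to 177, so (4,4) = 65.
Anti-diagonal must total 242; the given cells sum to 183, so (1,4) = 59.
Row 1: 74 + 38 + 59 + ? = 242, so (1,3) = 71.
Row 4: 44 + 80 + 65 + ? = 242, so (4,3) = 53.

53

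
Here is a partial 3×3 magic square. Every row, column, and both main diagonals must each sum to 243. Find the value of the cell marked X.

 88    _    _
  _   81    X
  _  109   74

Using row 3: 109 + 74 + ? → (3,1) = 243 − 183 = 60.
Using column 1: 88 + 60 + ? → (2,1) = 243 − 148 = 95.
Using column 2: 81 + 109 + ? → (1,2) = 243 − 190 = 53.
The remaining cell in anti-diagonal is (1,3) = 243 − 141 = 102.
Row 2: 95 + 81 + ? = 243, so (2,3) = 67.

67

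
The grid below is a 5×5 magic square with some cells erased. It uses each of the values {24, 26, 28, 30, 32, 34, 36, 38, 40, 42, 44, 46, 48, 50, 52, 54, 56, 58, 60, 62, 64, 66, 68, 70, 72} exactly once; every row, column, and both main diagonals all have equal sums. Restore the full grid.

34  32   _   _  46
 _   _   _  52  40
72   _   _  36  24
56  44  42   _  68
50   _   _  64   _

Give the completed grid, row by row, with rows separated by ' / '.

The 25 entries sum to 1200, so each line sums to 1200/5 = 240.
Row 4 must total 240; the given cells sum to 210, so (4,4) = 30.
From column 1, 240 − (34 + 72 + 56 + 50) gives (2,1) = 28.
The remaining cell in column 4 is (1,4) = 240 − 182 = 58.
Column 5 must total 240; the given cells sum to 178, so (5,5) = 62.
Using anti-diagonal: 46 + 52 + 44 + 50 + ? → (3,3) = 240 − 192 = 48.
Row 1 needs 240; the known cells sum to 170, so (1,3) = 70.
From row 3, 240 − (72 + 48 + 36 + 24) gives (3,2) = 60.
Main diagonal must total 240; the given cells sum to 174, so (2,2) = 66.
Row 2 needs 240; the known cells sum to 186, so (2,3) = 54.
Column 2 must total 240; the given cells sum to 202, so (5,2) = 38.
Column 3: 70 + 54 + 48 + 42 + ? = 240, so (5,3) = 26.

34 32 70 58 46 / 28 66 54 52 40 / 72 60 48 36 24 / 56 44 42 30 68 / 50 38 26 64 62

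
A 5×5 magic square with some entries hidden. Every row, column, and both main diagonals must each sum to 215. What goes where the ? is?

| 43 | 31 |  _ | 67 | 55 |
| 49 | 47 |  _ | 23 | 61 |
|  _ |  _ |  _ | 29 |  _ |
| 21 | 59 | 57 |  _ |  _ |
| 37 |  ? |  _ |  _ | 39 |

Using row 1: 43 + 31 + 67 + 55 + ? → (1,3) = 215 − 196 = 19.
The remaining cell in row 2 is (2,3) = 215 − 180 = 35.
From column 1, 215 − (43 + 49 + 21 + 37) gives (3,1) = 65.
Using anti-diagonal: 55 + 23 + 59 + 37 + ? → (3,3) = 215 − 174 = 41.
Using column 3: 19 + 35 + 41 + 57 + ? → (5,3) = 215 − 152 = 63.
Main diagonal: 43 + 47 + 41 + 39 + ? = 215, so (4,4) = 45.
Using row 4: 21 + 59 + 57 + 45 + ? → (4,5) = 215 − 182 = 33.
From column 4, 215 − (67 + 23 + 29 + 45) gives (5,4) = 51.
Column 5 must total 215; the given cells sum to 188, so (3,5) = 27.
Using row 3: 65 + 41 + 29 + 27 + ? → (3,2) = 215 − 162 = 53.
From row 5, 215 − (37 + 63 + 51 + 39) gives (5,2) = 25.

25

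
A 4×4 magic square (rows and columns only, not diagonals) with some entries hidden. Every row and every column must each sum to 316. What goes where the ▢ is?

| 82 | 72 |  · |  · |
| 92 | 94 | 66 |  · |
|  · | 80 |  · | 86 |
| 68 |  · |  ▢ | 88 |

The remaining cell in row 2 is (2,4) = 316 − 252 = 64.
Column 1 must total 316; the given cells sum to 242, so (3,1) = 74.
Using column 2: 72 + 94 + 80 + ? → (4,2) = 316 − 246 = 70.
Column 4 needs 316; the known cells sum to 238, so (1,4) = 78.
Row 1 must total 316; the given cells sum to 232, so (1,3) = 84.
Row 3 needs 316; the known cells sum to 240, so (3,3) = 76.
The remaining cell in row 4 is (4,3) = 316 − 226 = 90.

90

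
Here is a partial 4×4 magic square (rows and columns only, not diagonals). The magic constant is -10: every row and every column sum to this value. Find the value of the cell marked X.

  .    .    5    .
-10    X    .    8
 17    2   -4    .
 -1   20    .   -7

-19

Row 3: 17 + 2 + (-4) + ? = -10, so (3,4) = -25.
Row 4: -1 + 20 + (-7) + ? = -10, so (4,3) = -22.
Column 1 must total -10; the given cells sum to 6, so (1,1) = -16.
Column 3 must total -10; the given cells sum to -21, so (2,3) = 11.
The remaining cell in column 4 is (1,4) = -10 − (-24) = 14.
Row 1 must total -10; the given cells sum to 3, so (1,2) = -13.
Using row 2: -10 + 11 + 8 + ? → (2,2) = -10 − 9 = -19.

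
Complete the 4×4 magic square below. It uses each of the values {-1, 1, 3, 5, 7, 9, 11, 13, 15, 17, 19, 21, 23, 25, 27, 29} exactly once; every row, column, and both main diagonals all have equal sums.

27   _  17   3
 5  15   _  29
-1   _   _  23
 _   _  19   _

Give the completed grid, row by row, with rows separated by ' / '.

27 9 17 3 / 5 15 7 29 / -1 21 13 23 / 25 11 19 1

The 16 entries sum to 224, so each line sums to 224/4 = 56.
Using row 1: 27 + 17 + 3 + ? → (1,2) = 56 − 47 = 9.
Using row 2: 5 + 15 + 29 + ? → (2,3) = 56 − 49 = 7.
The remaining cell in column 1 is (4,1) = 56 − 31 = 25.
Column 3 must total 56; the given cells sum to 43, so (3,3) = 13.
Using column 4: 3 + 29 + 23 + ? → (4,4) = 56 − 55 = 1.
Anti-diagonal must total 56; the given cells sum to 35, so (3,2) = 21.
The remaining cell in row 4 is (4,2) = 56 − 45 = 11.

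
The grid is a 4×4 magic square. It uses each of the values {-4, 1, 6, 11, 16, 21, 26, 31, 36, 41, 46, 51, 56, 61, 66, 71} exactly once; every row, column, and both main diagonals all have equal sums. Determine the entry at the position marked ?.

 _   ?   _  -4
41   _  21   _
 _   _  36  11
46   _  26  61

The 16 entries sum to 536, so each line sums to 536/4 = 134.
Row 4 must total 134; the given cells sum to 133, so (4,2) = 1.
From column 3, 134 − (21 + 36 + 26) gives (1,3) = 51.
The remaining cell in column 4 is (2,4) = 134 − 68 = 66.
The remaining cell in anti-diagonal is (3,2) = 134 − 63 = 71.
Row 2 must total 134; the given cells sum to 128, so (2,2) = 6.
The remaining cell in row 3 is (3,1) = 134 − 118 = 16.
Column 1: 41 + 16 + 46 + ? = 134, so (1,1) = 31.
From column 2, 134 − (6 + 71 + 1) gives (1,2) = 56.

56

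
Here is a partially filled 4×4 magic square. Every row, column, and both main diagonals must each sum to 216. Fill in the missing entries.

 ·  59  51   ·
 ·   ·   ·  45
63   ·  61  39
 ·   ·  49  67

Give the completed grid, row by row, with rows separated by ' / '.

Row 3 needs 216; the known cells sum to 163, so (3,2) = 53.
The remaining cell in column 3 is (2,3) = 216 − 161 = 55.
Column 4: 45 + 39 + 67 + ? = 216, so (1,4) = 65.
From anti-diagonal, 216 − (65 + 55 + 53) gives (4,1) = 43.
Row 1 must total 216; the given cells sum to 175, so (1,1) = 41.
The remaining cell in row 4 is (4,2) = 216 − 159 = 57.
From column 1, 216 − (41 + 63 + 43) gives (2,1) = 69.
Column 2 must total 216; the given cells sum to 169, so (2,2) = 47.

41 59 51 65 / 69 47 55 45 / 63 53 61 39 / 43 57 49 67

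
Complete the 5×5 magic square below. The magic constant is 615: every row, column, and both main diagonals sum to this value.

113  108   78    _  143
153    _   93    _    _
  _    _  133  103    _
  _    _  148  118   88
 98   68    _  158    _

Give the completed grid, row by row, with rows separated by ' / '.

From row 1, 615 − (113 + 108 + 78 + 143) gives (1,4) = 173.
The remaining cell in column 3 is (5,3) = 615 − 452 = 163.
Using column 4: 173 + 103 + 118 + 158 + ? → (2,4) = 615 − 552 = 63.
From anti-diagonal, 615 − (143 + 63 + 133 + 98) gives (4,2) = 178.
Row 4 must total 615; the given cells sum to 532, so (4,1) = 83.
Row 5 must total 615; the given cells sum to 487, so (5,5) = 128.
From column 1, 615 − (113 + 153 + 83 + 98) gives (3,1) = 168.
From main diagonal, 615 − (113 + 133 + 118 + 128) gives (2,2) = 123.
The remaining cell in row 2 is (2,5) = 615 − 432 = 183.
Column 2 needs 615; the known cells sum to 477, so (3,2) = 138.
The remaining cell in column 5 is (3,5) = 615 − 542 = 73.

113 108 78 173 143 / 153 123 93 63 183 / 168 138 133 103 73 / 83 178 148 118 88 / 98 68 163 158 128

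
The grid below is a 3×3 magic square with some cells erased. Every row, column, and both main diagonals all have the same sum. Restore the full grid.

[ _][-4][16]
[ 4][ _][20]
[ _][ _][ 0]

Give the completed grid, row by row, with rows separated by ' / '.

24 -4 16 / 4 12 20 / 8 28 0

Column 3 is already complete: 16 + 20 + 0 = 36, so that is the magic constant.
Using row 1: -4 + 16 + ? → (1,1) = 36 − 12 = 24.
The remaining cell in row 2 is (2,2) = 36 − 24 = 12.
Column 1 must total 36; the given cells sum to 28, so (3,1) = 8.
Column 2 must total 36; the given cells sum to 8, so (3,2) = 28.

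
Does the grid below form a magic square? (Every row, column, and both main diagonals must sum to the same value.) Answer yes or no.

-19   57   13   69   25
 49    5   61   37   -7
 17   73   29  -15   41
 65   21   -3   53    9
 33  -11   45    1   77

Row 1: -19 + 57 + 13 + 69 + 25 = 145.
Row 2: 49 + 5 + 61 + 37 + (-7) = 145.
Row 3: 17 + 73 + 29 + (-15) + 41 = 145.
Row 4: 65 + 21 + (-3) + 53 + 9 = 145.
Row 5: 33 + (-11) + 45 + 1 + 77 = 145.
Column 1: -19 + 49 + 17 + 65 + 33 = 145.
Column 2: 57 + 5 + 73 + 21 + (-11) = 145.
Column 3: 13 + 61 + 29 + (-3) + 45 = 145.
Column 4: 69 + 37 + (-15) + 53 + 1 = 145.
Column 5: 25 + (-7) + 41 + 9 + 77 = 145.
Main diagonal: -19 + 5 + 29 + 53 + 77 = 145.
Anti-diagonal: 25 + 37 + 29 + 21 + 33 = 145.
All lines sum to 145.

Yes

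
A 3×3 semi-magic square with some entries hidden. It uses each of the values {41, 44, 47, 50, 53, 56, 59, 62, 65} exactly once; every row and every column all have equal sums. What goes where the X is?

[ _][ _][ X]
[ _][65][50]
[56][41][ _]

The 9 entries sum to 477, so each line sums to 477/3 = 159.
The remaining cell in row 2 is (2,1) = 159 − 115 = 44.
The remaining cell in row 3 is (3,3) = 159 − 97 = 62.
Using column 1: 44 + 56 + ? → (1,1) = 159 − 100 = 59.
Using column 2: 65 + 41 + ? → (1,2) = 159 − 106 = 53.
Column 3 must total 159; the given cells sum to 112, so (1,3) = 47.

47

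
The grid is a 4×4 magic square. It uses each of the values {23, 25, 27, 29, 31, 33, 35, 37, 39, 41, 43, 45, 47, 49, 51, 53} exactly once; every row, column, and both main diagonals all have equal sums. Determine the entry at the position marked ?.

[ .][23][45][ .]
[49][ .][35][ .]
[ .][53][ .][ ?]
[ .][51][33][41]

31

The 16 entries sum to 608, so each line sums to 608/4 = 152.
Row 4: 51 + 33 + 41 + ? = 152, so (4,1) = 27.
The remaining cell in column 2 is (2,2) = 152 − 127 = 25.
Column 3 needs 152; the known cells sum to 113, so (3,3) = 39.
Using main diagonal: 25 + 39 + 41 + ? → (1,1) = 152 − 105 = 47.
Anti-diagonal: 35 + 53 + 27 + ? = 152, so (1,4) = 37.
Row 2 needs 152; the known cells sum to 109, so (2,4) = 43.
Column 1 must total 152; the given cells sum to 123, so (3,1) = 29.
From column 4, 152 − (37 + 43 + 41) gives (3,4) = 31.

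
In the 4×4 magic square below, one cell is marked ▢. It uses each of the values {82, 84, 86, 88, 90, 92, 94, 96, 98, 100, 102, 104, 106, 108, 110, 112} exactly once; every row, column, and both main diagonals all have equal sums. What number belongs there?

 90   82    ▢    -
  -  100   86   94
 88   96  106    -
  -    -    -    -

The 16 entries sum to 1552, so each line sums to 1552/4 = 388.
Row 2: 100 + 86 + 94 + ? = 388, so (2,1) = 108.
Row 3: 88 + 96 + 106 + ? = 388, so (3,4) = 98.
Column 1 must total 388; the given cells sum to 286, so (4,1) = 102.
Column 2 must total 388; the given cells sum to 278, so (4,2) = 110.
The remaining cell in main diagonal is (4,4) = 388 − 296 = 92.
The remaining cell in anti-diagonal is (1,4) = 388 − 284 = 104.
Row 1: 90 + 82 + 104 + ? = 388, so (1,3) = 112.

112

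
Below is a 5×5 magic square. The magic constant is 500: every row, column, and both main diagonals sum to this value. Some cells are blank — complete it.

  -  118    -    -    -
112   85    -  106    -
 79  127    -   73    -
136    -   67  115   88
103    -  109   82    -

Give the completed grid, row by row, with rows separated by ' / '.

70 118 91 124 97 / 112 85 133 106 64 / 79 127 100 73 121 / 136 94 67 115 88 / 103 76 109 82 130

Row 4 needs 500; the known cells sum to 406, so (4,2) = 94.
The remaining cell in column 1 is (1,1) = 500 − 430 = 70.
Column 2 needs 500; the known cells sum to 424, so (5,2) = 76.
Using column 4: 106 + 73 + 115 + 82 + ? → (1,4) = 500 − 376 = 124.
Row 5 needs 500; the known cells sum to 370, so (5,5) = 130.
Main diagonal needs 500; the known cells sum to 400, so (3,3) = 100.
From anti-diagonal, 500 − (106 + 100 + 94 + 103) gives (1,5) = 97.
Row 1 needs 500; the known cells sum to 409, so (1,3) = 91.
The remaining cell in row 3 is (3,5) = 500 − 379 = 121.
The remaining cell in column 3 is (2,3) = 500 − 367 = 133.
From column 5, 500 − (97 + 121 + 88 + 130) gives (2,5) = 64.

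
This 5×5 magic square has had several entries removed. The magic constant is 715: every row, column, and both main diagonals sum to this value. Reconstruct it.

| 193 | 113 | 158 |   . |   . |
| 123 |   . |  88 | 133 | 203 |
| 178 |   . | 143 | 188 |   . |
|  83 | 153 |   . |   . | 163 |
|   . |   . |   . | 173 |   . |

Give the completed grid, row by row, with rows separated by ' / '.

Using row 2: 123 + 88 + 133 + 203 + ? → (2,2) = 715 − 547 = 168.
Using column 1: 193 + 123 + 178 + 83 + ? → (5,1) = 715 − 577 = 138.
The remaining cell in anti-diagonal is (1,5) = 715 − 567 = 148.
From row 1, 715 − (193 + 113 + 158 + 148) gives (1,4) = 103.
Column 4 needs 715; the known cells sum to 597, so (4,4) = 118.
Main diagonal: 193 + 168 + 143 + 118 + ? = 715, so (5,5) = 93.
Row 4 needs 715; the known cells sum to 517, so (4,3) = 198.
Column 3 must total 715; the given cells sum to 587, so (5,3) = 128.
Column 5 needs 715; the known cells sum to 607, so (3,5) = 108.
Row 3: 178 + 143 + 188 + 108 + ? = 715, so (3,2) = 98.
Row 5 must total 715; the given cells sum to 532, so (5,2) = 183.

193 113 158 103 148 / 123 168 88 133 203 / 178 98 143 188 108 / 83 153 198 118 163 / 138 183 128 173 93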